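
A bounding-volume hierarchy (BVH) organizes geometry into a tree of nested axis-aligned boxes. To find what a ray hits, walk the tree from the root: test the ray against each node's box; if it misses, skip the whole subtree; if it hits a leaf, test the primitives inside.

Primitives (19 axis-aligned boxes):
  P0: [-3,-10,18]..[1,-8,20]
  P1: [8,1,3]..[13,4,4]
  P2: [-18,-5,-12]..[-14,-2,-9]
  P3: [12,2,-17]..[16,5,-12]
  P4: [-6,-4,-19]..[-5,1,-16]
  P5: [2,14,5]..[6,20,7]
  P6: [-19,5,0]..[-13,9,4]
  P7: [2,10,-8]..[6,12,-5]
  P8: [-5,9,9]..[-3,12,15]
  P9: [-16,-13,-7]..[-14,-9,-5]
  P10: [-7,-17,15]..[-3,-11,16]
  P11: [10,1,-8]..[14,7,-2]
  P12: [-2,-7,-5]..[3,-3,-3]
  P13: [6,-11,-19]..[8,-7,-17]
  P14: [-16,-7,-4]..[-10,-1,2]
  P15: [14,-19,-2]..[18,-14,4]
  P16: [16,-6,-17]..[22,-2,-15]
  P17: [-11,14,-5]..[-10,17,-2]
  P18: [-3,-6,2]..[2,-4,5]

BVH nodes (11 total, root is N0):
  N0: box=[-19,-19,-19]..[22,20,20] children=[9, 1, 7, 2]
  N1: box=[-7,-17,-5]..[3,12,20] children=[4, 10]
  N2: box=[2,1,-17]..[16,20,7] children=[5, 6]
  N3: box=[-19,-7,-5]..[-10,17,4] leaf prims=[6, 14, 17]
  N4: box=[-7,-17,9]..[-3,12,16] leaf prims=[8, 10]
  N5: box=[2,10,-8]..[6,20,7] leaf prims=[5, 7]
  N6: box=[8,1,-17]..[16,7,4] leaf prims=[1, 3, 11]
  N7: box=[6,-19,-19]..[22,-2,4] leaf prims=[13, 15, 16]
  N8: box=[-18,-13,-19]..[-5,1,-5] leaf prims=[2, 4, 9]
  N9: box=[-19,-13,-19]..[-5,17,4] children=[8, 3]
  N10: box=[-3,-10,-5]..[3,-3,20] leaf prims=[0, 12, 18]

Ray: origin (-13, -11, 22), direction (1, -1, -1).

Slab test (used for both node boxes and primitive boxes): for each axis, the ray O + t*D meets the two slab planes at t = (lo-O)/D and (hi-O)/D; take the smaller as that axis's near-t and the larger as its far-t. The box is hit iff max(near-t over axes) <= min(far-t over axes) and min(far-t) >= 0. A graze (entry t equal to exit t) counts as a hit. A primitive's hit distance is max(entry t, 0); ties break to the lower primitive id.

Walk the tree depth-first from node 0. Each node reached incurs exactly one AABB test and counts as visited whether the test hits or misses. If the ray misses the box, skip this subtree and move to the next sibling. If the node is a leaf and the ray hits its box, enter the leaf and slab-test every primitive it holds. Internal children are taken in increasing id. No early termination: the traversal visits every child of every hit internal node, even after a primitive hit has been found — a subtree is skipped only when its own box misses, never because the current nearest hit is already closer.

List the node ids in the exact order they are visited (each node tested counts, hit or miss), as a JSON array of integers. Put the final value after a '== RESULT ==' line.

Trace the traversal:
N0 x:[-6,35] y:[-31,8] z:[2,41] -> hit [2,8], descend [1, 2, 7, 9]
  N1 x:[6,16] y:[-23,6] z:[2,27] -> hit [6,6], descend [4, 10]
    N4 x:[6,10] y:[-23,6] z:[6,13] -> hit [6,6] leaf, test {P8(miss), P10@t=6}
    N10 x:[10,16] y:[-8,-1] z:[2,27] -> miss, prune
  N2 x:[15,29] y:[-31,-12] z:[15,39] -> miss, prune
  N7 x:[19,35] y:[-9,8] z:[18,41] -> miss, prune
  N9 x:[-6,8] y:[-28,2] z:[18,41] -> miss, prune

Visited [0, 1, 4, 10, 2, 7, 9]. Tests: 7 box, 1 leaf. Nearest: P10.

== RESULT ==
[0, 1, 4, 10, 2, 7, 9]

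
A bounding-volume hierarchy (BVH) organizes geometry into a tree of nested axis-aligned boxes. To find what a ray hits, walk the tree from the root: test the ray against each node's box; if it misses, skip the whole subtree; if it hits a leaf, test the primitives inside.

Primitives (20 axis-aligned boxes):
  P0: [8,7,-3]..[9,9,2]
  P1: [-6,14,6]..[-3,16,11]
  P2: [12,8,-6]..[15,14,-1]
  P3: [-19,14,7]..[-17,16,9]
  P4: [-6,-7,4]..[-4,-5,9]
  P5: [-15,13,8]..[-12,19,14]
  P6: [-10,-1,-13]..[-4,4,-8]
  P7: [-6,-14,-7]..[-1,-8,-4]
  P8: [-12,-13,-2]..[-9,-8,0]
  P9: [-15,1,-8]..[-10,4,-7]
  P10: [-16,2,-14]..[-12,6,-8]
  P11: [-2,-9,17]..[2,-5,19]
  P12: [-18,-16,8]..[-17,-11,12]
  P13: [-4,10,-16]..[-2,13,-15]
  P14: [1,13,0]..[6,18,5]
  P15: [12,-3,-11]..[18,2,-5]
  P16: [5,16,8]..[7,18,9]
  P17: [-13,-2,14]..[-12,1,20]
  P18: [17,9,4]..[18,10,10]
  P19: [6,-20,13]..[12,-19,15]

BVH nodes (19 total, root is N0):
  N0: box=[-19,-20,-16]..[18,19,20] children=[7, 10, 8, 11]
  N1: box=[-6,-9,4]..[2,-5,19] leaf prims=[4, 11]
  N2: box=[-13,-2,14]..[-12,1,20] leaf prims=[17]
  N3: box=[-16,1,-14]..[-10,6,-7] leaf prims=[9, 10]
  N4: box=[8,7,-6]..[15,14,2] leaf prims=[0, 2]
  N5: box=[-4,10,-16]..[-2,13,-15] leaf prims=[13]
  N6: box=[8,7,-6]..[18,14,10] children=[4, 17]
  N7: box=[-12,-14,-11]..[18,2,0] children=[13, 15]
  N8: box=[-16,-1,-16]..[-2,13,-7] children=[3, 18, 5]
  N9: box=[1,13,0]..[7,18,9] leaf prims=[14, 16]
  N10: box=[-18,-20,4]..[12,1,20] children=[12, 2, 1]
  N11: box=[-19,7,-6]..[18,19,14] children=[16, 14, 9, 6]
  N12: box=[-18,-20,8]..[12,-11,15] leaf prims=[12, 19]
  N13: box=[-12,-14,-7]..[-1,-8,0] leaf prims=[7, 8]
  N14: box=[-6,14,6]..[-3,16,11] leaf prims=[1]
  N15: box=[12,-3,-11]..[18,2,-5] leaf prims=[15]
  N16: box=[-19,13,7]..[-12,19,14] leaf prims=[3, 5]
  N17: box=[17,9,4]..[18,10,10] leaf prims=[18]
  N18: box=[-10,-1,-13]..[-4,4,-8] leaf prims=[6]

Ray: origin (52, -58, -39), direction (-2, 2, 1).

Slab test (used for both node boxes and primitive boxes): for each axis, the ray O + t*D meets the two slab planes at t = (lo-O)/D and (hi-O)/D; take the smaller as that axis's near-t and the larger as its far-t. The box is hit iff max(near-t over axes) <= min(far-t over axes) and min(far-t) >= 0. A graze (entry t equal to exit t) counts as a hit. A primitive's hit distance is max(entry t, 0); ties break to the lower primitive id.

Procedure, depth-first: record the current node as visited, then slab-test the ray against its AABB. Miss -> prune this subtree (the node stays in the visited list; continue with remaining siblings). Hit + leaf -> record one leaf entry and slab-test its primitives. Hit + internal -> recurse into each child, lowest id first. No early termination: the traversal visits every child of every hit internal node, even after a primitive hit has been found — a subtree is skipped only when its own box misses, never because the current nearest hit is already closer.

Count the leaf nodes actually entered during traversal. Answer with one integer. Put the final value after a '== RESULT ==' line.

Traverse from the root:
N0 x:[17,71/2] y:[19,77/2] z:[23,59] -> hit [23,71/2], descend [7, 8, 10, 11]
  N7 x:[17,32] y:[22,30] z:[28,39] -> hit [28,30], descend [13, 15]
    N13 x:[53/2,32] y:[22,25] z:[32,39] -> miss, prune
    N15 x:[17,20] y:[55/2,30] z:[28,34] -> miss, prune
  N8 x:[27,34] y:[57/2,71/2] z:[23,32] -> hit [57/2,32], descend [3, 5, 18]
    N3 x:[31,34] y:[59/2,32] z:[25,32] -> hit [31,32] leaf, test {P9@t=31, P10(miss)}
    N5 x:[27,28] y:[34,71/2] z:[23,24] -> miss, prune
    N18 x:[28,31] y:[57/2,31] z:[26,31] -> hit [57/2,31] leaf, test {P6@t=57/2}
  N10 x:[20,35] y:[19,59/2] z:[43,59] -> miss, prune
  N11 x:[17,71/2] y:[65/2,77/2] z:[33,53] -> hit [33,71/2], descend [6, 9, 14, 16]
    N6 x:[17,22] y:[65/2,36] z:[33,49] -> miss, prune
    N9 x:[45/2,51/2] y:[71/2,38] z:[39,48] -> miss, prune
    N14 x:[55/2,29] y:[36,37] z:[45,50] -> miss, prune
    N16 x:[32,71/2] y:[71/2,77/2] z:[46,53] -> miss, prune

order=[0, 7, 13, 15, 8, 3, 5, 18, 10, 11, 6, 9, 14, 16]  |boxes|=14  |leaves|=2  hit=P6

== RESULT ==
2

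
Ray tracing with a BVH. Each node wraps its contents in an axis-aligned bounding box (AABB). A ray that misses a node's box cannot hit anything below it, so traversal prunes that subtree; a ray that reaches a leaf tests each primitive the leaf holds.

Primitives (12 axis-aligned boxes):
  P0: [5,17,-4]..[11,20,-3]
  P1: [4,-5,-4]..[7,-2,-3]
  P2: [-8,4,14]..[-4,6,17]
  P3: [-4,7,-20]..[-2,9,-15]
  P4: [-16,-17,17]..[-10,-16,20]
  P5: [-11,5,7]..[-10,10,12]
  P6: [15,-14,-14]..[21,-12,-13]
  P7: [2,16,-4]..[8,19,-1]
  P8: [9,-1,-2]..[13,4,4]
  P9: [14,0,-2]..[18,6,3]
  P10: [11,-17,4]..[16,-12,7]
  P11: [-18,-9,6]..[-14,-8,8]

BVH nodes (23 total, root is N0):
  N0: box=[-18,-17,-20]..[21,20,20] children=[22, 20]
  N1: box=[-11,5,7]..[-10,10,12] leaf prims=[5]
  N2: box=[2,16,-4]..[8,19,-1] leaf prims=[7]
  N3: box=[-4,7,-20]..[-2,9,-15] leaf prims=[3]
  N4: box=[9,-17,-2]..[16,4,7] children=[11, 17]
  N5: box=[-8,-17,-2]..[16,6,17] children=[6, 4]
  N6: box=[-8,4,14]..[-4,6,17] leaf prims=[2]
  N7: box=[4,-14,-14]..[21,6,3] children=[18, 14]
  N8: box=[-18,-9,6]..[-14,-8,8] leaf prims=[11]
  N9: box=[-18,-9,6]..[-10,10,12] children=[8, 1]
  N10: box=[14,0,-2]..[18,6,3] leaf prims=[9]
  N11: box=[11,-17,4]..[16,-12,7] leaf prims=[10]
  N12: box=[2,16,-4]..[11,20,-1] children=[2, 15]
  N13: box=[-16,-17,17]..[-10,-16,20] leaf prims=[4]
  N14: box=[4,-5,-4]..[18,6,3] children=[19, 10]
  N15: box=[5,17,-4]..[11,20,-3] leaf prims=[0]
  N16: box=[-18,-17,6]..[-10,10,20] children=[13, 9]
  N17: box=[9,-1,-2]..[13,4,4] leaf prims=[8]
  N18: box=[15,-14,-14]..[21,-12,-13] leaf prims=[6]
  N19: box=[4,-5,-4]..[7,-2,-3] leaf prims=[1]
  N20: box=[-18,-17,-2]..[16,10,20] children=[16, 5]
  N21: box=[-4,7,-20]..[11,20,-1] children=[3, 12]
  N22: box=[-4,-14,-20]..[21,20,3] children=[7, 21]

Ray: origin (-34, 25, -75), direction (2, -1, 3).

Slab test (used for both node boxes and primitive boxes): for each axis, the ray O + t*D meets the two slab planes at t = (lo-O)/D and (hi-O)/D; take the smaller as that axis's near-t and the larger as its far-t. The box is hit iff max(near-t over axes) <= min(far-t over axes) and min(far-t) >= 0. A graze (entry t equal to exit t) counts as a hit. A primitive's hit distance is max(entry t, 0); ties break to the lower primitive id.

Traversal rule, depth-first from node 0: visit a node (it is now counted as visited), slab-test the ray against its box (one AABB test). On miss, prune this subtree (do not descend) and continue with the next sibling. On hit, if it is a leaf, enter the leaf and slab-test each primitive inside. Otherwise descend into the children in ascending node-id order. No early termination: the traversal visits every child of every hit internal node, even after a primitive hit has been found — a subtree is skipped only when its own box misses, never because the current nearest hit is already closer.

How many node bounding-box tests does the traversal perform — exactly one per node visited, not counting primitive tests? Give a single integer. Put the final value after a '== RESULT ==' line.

Traverse from the root:
N0 x:[8,55/2] y:[5,42] z:[55/3,95/3] -> hit [55/3,55/2], descend [20, 22]
  N20 x:[8,25] y:[15,42] z:[73/3,95/3] -> hit [73/3,25], descend [5, 16]
    N5 x:[13,25] y:[19,42] z:[73/3,92/3] -> hit [73/3,25], descend [4, 6]
      N4 x:[43/2,25] y:[21,42] z:[73/3,82/3] -> hit [73/3,25], descend [11, 17]
        N11 x:[45/2,25] y:[37,42] z:[79/3,82/3] -> miss, prune
        N17 x:[43/2,47/2] y:[21,26] z:[73/3,79/3] -> miss, prune
      N6 x:[13,15] y:[19,21] z:[89/3,92/3] -> miss, prune
    N16 x:[8,12] y:[15,42] z:[27,95/3] -> miss, prune
  N22 x:[15,55/2] y:[5,39] z:[55/3,26] -> hit [55/3,26], descend [7, 21]
    N7 x:[19,55/2] y:[19,39] z:[61/3,26] -> hit [61/3,26], descend [14, 18]
      N14 x:[19,26] y:[19,30] z:[71/3,26] -> hit [71/3,26], descend [10, 19]
        N10 x:[24,26] y:[19,25] z:[73/3,26] -> hit [73/3,25] leaf, test {P9@t=73/3}
        N19 x:[19,41/2] y:[27,30] z:[71/3,24] -> miss, prune
      N18 x:[49/2,55/2] y:[37,39] z:[61/3,62/3] -> miss, prune
    N21 x:[15,45/2] y:[5,18] z:[55/3,74/3] -> miss, prune

Visited [0, 20, 5, 4, 11, 17, 6, 16, 22, 7, 14, 10, 19, 18, 21]. Tests: 15 box, 1 leaf. Nearest: P9.

== RESULT ==
15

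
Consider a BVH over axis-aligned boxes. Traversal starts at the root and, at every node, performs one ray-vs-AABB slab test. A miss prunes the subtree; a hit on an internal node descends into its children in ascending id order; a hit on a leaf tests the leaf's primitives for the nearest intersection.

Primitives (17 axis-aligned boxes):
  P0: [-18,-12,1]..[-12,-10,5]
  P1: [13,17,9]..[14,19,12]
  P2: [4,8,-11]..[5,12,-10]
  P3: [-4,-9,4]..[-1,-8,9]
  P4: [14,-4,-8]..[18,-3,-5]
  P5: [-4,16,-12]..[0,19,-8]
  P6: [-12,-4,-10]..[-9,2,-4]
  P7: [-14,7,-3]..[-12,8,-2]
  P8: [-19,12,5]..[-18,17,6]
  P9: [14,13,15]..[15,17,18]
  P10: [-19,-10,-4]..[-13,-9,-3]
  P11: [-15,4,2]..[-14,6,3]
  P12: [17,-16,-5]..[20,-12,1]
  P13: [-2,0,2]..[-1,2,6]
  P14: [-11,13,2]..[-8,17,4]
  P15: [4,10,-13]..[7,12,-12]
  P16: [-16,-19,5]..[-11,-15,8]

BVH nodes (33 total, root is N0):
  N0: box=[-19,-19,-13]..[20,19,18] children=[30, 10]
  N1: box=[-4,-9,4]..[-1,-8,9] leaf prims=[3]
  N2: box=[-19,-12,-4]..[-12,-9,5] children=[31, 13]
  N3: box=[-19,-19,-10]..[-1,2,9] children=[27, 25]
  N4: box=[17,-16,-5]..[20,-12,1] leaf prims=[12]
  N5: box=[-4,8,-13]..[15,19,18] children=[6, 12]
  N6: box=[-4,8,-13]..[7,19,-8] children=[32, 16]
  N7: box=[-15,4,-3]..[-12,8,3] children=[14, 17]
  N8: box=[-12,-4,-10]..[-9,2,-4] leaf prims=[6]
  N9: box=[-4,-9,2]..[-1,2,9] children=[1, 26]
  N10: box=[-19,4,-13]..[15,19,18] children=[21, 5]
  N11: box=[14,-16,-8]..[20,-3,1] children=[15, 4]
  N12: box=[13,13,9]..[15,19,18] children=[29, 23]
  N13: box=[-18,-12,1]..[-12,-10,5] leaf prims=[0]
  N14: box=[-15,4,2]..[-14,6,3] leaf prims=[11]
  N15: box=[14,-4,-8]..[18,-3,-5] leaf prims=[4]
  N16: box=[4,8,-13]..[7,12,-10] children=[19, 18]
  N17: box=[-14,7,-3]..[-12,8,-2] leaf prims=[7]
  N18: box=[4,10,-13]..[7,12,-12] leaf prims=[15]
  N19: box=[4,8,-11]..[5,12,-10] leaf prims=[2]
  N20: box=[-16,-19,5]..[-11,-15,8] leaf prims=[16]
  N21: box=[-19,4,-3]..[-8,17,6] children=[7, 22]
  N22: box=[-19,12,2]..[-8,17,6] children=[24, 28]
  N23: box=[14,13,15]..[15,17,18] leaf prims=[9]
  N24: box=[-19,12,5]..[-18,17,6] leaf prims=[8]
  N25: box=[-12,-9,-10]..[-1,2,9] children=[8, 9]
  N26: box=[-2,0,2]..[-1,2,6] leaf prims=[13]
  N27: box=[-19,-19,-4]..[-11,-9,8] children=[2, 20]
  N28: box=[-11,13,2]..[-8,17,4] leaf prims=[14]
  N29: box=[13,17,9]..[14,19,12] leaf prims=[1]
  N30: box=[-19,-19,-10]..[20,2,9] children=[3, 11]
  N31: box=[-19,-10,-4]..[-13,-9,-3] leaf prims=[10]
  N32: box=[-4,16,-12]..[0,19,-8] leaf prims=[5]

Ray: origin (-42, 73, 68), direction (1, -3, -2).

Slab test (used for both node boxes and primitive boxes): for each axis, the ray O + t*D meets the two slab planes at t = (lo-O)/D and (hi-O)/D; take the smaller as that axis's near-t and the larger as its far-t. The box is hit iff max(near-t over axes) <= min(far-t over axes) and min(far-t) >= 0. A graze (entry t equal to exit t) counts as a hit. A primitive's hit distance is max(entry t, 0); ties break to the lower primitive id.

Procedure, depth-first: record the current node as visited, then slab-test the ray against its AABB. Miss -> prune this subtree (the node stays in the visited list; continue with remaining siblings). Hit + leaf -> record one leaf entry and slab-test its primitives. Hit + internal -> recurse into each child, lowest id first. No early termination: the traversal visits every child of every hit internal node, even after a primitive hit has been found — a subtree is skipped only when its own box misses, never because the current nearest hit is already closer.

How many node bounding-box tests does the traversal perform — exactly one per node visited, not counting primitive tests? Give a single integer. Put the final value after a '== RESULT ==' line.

Trace the traversal:
N0 x:[23,62] y:[18,92/3] z:[25,81/2] -> hit [25,92/3], descend [10, 30]
  N10 x:[23,57] y:[18,23] z:[25,81/2] -> miss, prune
  N30 x:[23,62] y:[71/3,92/3] z:[59/2,39] -> hit [59/2,92/3], descend [3, 11]
    N3 x:[23,41] y:[71/3,92/3] z:[59/2,39] -> hit [59/2,92/3], descend [25, 27]
      N25 x:[30,41] y:[71/3,82/3] z:[59/2,39] -> miss, prune
      N27 x:[23,31] y:[82/3,92/3] z:[30,36] -> hit [30,92/3], descend [2, 20]
        N2 x:[23,30] y:[82/3,85/3] z:[63/2,36] -> miss, prune
        N20 x:[26,31] y:[88/3,92/3] z:[30,63/2] -> hit [30,92/3] leaf, test {P16@t=30}
    N11 x:[56,62] y:[76/3,89/3] z:[67/2,38] -> miss, prune

Visited [0, 10, 30, 3, 25, 27, 2, 20, 11]. Tests: 9 box, 1 leaf. Nearest: P16.

== RESULT ==
9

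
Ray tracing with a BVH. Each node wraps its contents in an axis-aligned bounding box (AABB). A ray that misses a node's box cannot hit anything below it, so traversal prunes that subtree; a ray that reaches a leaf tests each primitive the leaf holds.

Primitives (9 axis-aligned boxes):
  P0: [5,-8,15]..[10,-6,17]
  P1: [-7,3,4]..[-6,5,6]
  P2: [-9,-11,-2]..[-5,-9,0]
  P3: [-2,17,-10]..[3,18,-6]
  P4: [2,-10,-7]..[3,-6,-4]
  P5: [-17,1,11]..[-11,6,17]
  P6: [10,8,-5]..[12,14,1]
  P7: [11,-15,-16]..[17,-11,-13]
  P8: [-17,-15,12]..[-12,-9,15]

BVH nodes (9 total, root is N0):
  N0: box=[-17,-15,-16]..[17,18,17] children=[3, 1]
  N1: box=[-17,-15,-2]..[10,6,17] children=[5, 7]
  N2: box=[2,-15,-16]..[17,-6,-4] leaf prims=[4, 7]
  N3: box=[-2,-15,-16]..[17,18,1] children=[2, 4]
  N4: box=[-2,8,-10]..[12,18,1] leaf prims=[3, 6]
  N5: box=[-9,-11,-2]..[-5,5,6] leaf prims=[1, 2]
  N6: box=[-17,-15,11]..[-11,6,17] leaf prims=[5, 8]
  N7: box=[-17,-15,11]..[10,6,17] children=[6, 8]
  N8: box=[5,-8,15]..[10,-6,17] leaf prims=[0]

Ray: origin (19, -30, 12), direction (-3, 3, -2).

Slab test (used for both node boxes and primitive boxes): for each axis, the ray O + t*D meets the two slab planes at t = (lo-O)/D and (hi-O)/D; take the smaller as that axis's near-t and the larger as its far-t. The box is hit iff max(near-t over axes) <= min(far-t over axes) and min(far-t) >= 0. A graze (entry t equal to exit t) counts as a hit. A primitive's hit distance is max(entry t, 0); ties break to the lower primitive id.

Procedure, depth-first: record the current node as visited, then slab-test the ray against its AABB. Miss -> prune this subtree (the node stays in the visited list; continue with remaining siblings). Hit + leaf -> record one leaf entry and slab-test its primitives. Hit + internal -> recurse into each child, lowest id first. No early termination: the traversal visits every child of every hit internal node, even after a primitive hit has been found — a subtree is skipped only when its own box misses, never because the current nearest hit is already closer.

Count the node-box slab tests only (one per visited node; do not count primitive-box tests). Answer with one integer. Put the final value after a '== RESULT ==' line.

Trace the traversal:
N0 x:[2/3,12] y:[5,16] z:[-5/2,14] -> hit [5,12], descend [1, 3]
  N1 x:[3,12] y:[5,12] z:[-5/2,7] -> hit [5,7], descend [5, 7]
    N5 x:[8,28/3] y:[19/3,35/3] z:[3,7] -> miss, prune
    N7 x:[3,12] y:[5,12] z:[-5/2,1/2] -> miss, prune
  N3 x:[2/3,7] y:[5,16] z:[11/2,14] -> hit [11/2,7], descend [2, 4]
    N2 x:[2/3,17/3] y:[5,8] z:[8,14] -> miss, prune
    N4 x:[7/3,7] y:[38/3,16] z:[11/2,11] -> miss, prune

Visited [0, 1, 5, 7, 3, 2, 4]. Tests: 7 box, 0 leaf. Nearest: miss.

== RESULT ==
7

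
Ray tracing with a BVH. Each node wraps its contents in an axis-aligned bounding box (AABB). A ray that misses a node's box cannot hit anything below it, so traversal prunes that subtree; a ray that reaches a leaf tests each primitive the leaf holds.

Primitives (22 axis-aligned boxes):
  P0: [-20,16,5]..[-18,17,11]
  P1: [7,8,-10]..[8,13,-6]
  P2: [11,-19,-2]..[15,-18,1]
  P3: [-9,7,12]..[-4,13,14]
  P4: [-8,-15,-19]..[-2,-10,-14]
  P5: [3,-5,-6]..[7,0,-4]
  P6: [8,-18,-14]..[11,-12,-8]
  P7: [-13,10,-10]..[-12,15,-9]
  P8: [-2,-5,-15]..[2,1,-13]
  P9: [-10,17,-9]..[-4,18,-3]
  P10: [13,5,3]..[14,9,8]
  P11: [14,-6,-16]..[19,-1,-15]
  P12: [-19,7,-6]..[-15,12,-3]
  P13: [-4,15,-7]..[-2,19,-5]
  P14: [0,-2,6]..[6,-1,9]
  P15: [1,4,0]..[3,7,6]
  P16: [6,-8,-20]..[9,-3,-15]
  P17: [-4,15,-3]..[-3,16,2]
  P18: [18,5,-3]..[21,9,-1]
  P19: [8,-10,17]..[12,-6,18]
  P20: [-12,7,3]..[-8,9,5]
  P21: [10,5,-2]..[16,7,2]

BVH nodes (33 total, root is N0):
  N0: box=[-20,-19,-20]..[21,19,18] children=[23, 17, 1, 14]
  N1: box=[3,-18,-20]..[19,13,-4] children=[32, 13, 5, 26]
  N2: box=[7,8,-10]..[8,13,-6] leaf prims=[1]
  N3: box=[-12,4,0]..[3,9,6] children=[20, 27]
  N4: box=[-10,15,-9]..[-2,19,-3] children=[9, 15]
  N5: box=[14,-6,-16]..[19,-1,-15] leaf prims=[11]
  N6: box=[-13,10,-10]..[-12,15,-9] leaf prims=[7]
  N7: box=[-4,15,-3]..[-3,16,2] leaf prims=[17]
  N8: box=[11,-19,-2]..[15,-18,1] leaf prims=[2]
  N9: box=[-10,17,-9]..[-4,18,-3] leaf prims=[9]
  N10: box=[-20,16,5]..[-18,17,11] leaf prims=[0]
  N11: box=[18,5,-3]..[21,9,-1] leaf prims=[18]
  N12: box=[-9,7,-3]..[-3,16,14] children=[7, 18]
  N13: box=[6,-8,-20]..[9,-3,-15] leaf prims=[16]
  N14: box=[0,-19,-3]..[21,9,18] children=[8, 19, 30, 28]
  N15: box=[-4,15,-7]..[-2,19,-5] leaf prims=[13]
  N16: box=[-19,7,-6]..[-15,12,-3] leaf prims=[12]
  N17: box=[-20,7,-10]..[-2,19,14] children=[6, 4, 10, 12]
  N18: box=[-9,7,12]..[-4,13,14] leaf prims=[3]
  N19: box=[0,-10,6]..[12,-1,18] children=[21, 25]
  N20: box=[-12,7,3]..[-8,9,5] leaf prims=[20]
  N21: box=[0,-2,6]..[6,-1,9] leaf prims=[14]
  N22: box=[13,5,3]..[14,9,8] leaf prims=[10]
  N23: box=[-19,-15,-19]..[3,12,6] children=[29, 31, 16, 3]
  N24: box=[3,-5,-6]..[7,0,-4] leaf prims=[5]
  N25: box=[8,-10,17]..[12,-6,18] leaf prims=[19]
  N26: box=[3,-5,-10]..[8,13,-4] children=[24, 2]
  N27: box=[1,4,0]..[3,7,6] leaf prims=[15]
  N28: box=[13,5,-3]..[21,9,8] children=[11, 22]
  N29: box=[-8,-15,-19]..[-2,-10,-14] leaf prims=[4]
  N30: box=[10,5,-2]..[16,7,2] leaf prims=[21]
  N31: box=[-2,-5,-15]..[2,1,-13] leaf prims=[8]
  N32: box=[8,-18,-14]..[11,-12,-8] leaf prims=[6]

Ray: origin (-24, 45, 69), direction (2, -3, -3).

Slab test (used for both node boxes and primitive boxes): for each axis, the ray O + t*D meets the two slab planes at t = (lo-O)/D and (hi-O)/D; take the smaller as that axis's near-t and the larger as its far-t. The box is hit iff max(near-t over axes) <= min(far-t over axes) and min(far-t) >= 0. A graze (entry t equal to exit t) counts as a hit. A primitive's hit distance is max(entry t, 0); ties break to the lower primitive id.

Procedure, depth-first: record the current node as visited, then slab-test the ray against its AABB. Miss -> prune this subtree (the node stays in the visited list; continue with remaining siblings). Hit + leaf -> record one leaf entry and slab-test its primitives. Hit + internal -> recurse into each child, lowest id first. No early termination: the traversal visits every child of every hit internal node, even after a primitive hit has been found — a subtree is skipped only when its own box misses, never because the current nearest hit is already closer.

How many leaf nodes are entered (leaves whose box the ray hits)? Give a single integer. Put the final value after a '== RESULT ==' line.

Trace the traversal:
N0 x:[2,45/2] y:[26/3,64/3] z:[17,89/3] -> hit [17,64/3], descend [1, 14, 17, 23]
  N1 x:[27/2,43/2] y:[32/3,21] z:[73/3,89/3] -> miss, prune
  N14 x:[12,45/2] y:[12,64/3] z:[17,24] -> hit [17,64/3], descend [8, 19, 28, 30]
    N8 x:[35/2,39/2] y:[21,64/3] z:[68/3,71/3] -> miss, prune
    N19 x:[12,18] y:[46/3,55/3] z:[17,21] -> hit [17,18], descend [21, 25]
      N21 x:[12,15] y:[46/3,47/3] z:[20,21] -> miss, prune
      N25 x:[16,18] y:[17,55/3] z:[17,52/3] -> hit [17,52/3] leaf, test {P19@t=17}
    N28 x:[37/2,45/2] y:[12,40/3] z:[61/3,24] -> miss, prune
    N30 x:[17,20] y:[38/3,40/3] z:[67/3,71/3] -> miss, prune
  N17 x:[2,11] y:[26/3,38/3] z:[55/3,79/3] -> miss, prune
  N23 x:[5/2,27/2] y:[11,20] z:[21,88/3] -> miss, prune

Visited [0, 1, 14, 8, 19, 21, 25, 28, 30, 17, 23]. Tests: 11 box, 1 leaf. Nearest: P19.

== RESULT ==
1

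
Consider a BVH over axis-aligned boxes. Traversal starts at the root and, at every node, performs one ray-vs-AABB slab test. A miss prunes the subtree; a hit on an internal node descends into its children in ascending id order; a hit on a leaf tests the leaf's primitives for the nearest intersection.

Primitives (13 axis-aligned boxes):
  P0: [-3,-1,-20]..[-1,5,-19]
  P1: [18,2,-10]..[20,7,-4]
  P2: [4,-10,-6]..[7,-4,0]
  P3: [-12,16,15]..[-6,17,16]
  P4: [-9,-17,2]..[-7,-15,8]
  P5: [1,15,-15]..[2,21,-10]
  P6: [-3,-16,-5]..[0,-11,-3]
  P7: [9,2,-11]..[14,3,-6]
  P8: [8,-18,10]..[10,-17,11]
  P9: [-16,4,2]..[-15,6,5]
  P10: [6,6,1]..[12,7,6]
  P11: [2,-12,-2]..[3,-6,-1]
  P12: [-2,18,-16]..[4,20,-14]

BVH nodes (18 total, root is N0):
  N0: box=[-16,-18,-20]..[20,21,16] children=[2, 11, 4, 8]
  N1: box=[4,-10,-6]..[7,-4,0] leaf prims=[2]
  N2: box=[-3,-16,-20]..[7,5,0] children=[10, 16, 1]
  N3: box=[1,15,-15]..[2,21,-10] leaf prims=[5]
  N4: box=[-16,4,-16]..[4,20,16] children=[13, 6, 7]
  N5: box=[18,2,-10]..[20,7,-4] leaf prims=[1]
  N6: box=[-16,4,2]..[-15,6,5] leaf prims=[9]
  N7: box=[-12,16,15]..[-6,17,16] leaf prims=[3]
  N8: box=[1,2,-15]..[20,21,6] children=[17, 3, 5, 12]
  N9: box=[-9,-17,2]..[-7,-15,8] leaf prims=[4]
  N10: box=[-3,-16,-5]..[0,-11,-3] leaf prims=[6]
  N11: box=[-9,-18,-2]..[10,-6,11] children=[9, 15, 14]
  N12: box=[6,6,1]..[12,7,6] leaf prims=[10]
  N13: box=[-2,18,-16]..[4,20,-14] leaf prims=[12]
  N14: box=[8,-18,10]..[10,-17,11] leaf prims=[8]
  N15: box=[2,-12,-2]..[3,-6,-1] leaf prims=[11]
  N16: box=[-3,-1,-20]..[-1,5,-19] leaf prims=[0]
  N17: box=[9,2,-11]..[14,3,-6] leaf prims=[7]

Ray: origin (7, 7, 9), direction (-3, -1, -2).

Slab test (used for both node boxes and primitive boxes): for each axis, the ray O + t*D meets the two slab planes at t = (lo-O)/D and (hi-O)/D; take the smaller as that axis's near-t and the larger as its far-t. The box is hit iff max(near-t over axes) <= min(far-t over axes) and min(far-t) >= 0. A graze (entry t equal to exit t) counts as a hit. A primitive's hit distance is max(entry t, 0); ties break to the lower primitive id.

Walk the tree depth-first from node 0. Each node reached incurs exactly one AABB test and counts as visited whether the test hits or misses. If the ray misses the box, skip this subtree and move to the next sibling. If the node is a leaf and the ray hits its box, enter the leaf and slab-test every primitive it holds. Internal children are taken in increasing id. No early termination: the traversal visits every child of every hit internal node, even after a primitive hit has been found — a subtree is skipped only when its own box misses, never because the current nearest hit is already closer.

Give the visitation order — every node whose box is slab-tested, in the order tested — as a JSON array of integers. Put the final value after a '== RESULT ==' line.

Traverse from the root:
N0 x:[-13/3,23/3] y:[-14,25] z:[-7/2,29/2] -> hit [-7/2,23/3], descend [2, 4, 8, 11]
  N2 x:[0,10/3] y:[2,23] z:[9/2,29/2] -> miss, prune
  N4 x:[1,23/3] y:[-13,3] z:[-7/2,25/2] -> hit [1,3], descend [6, 7, 13]
    N6 x:[22/3,23/3] y:[1,3] z:[2,7/2] -> miss, prune
    N7 x:[13/3,19/3] y:[-10,-9] z:[-7/2,-3] -> miss, prune
    N13 x:[1,3] y:[-13,-11] z:[23/2,25/2] -> miss, prune
  N8 x:[-13/3,2] y:[-14,5] z:[3/2,12] -> hit [3/2,2], descend [3, 5, 12, 17]
    N3 x:[5/3,2] y:[-14,-8] z:[19/2,12] -> miss, prune
    N5 x:[-13/3,-11/3] y:[0,5] z:[13/2,19/2] -> miss, prune
    N12 x:[-5/3,1/3] y:[0,1] z:[3/2,4] -> miss, prune
    N17 x:[-7/3,-2/3] y:[4,5] z:[15/2,10] -> miss, prune
  N11 x:[-1,16/3] y:[13,25] z:[-1,11/2] -> miss, prune

Visited [0, 2, 4, 6, 7, 13, 8, 3, 5, 12, 17, 11]. Tests: 12 box, 0 leaf. Nearest: miss.

== RESULT ==
[0, 2, 4, 6, 7, 13, 8, 3, 5, 12, 17, 11]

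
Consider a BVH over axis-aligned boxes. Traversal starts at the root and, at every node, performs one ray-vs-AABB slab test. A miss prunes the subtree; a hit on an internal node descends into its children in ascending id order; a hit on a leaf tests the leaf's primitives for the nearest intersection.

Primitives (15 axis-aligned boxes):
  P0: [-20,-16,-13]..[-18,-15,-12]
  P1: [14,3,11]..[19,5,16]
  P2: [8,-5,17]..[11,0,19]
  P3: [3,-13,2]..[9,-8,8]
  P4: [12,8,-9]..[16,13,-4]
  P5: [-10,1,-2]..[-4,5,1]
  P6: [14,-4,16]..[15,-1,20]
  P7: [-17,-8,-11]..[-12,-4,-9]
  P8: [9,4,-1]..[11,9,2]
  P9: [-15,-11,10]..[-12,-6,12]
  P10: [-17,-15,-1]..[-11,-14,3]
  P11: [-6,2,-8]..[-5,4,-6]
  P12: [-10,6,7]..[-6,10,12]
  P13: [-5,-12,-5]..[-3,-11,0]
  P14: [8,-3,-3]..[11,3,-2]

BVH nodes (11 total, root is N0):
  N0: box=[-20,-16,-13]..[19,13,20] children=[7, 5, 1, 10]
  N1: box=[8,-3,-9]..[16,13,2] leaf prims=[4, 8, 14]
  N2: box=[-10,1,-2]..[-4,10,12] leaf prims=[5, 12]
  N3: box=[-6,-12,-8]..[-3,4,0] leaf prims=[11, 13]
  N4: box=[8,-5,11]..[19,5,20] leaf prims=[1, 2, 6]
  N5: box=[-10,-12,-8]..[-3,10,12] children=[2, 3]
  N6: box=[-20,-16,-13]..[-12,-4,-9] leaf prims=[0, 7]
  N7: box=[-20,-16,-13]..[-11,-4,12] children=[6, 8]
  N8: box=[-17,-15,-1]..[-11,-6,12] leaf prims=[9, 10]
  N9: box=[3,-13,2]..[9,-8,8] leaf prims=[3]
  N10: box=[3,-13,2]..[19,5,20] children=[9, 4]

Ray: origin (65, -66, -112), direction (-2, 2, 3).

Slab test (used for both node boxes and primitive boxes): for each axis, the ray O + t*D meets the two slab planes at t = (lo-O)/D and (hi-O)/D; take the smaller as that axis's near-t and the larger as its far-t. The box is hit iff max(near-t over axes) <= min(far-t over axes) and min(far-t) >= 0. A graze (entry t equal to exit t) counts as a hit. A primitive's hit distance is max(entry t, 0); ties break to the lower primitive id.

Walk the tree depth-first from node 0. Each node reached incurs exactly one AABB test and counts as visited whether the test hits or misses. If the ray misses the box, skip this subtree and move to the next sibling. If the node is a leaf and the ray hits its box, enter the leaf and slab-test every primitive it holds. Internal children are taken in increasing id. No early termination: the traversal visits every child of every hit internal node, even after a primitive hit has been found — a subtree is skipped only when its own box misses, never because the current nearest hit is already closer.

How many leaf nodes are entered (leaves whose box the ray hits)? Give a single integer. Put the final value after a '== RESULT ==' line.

Traverse from the root:
N0 x:[23,85/2] y:[25,79/2] z:[33,44] -> hit [33,79/2], descend [1, 5, 7, 10]
  N1 x:[49/2,57/2] y:[63/2,79/2] z:[103/3,38] -> miss, prune
  N5 x:[34,75/2] y:[27,38] z:[104/3,124/3] -> hit [104/3,75/2], descend [2, 3]
    N2 x:[69/2,75/2] y:[67/2,38] z:[110/3,124/3] -> hit [110/3,75/2] leaf, test {P5(miss), P12(miss)}
    N3 x:[34,71/2] y:[27,35] z:[104/3,112/3] -> hit [104/3,35] leaf, test {P11@t=35, P13(miss)}
  N7 x:[38,85/2] y:[25,31] z:[33,124/3] -> miss, prune
  N10 x:[23,31] y:[53/2,71/2] z:[38,44] -> miss, prune

7 AABB tests over nodes [0, 1, 5, 2, 3, 7, 10]; 2 leaves entered; closest P11.

== RESULT ==
2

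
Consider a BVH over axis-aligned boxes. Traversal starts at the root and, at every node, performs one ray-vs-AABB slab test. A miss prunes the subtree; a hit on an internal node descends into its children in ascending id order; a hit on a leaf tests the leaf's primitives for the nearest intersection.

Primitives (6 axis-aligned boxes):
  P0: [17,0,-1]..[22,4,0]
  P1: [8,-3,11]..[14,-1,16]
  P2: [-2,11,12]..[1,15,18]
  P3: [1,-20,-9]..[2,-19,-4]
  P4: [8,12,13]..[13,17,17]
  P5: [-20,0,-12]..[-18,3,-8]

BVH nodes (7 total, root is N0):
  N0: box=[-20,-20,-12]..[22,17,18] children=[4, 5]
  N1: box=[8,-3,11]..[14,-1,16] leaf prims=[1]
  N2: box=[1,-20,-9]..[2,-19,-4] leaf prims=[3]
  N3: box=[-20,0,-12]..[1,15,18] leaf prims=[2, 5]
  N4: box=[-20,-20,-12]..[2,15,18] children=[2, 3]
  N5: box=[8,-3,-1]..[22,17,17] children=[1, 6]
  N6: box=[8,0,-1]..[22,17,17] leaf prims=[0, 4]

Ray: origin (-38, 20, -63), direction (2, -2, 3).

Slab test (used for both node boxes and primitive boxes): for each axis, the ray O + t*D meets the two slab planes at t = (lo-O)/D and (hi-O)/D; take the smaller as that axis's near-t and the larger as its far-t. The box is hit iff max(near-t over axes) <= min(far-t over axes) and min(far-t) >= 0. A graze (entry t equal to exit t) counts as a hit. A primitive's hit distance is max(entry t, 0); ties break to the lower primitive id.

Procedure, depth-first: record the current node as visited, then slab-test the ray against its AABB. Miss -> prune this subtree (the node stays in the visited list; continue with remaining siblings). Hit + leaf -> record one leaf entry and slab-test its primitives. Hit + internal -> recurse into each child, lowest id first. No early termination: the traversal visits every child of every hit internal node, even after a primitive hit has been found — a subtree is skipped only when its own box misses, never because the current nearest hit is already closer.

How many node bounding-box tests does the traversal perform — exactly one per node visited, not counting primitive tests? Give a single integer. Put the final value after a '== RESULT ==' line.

Traverse from the root:
N0 x:[9,30] y:[3/2,20] z:[17,27] -> hit [17,20], descend [4, 5]
  N4 x:[9,20] y:[5/2,20] z:[17,27] -> hit [17,20], descend [2, 3]
    N2 x:[39/2,20] y:[39/2,20] z:[18,59/3] -> hit [39/2,59/3] leaf, test {P3@t=39/2}
    N3 x:[9,39/2] y:[5/2,10] z:[17,27] -> miss, prune
  N5 x:[23,30] y:[3/2,23/2] z:[62/3,80/3] -> miss, prune

order=[0, 4, 2, 3, 5]  |boxes|=5  |leaves|=1  hit=P3

== RESULT ==
5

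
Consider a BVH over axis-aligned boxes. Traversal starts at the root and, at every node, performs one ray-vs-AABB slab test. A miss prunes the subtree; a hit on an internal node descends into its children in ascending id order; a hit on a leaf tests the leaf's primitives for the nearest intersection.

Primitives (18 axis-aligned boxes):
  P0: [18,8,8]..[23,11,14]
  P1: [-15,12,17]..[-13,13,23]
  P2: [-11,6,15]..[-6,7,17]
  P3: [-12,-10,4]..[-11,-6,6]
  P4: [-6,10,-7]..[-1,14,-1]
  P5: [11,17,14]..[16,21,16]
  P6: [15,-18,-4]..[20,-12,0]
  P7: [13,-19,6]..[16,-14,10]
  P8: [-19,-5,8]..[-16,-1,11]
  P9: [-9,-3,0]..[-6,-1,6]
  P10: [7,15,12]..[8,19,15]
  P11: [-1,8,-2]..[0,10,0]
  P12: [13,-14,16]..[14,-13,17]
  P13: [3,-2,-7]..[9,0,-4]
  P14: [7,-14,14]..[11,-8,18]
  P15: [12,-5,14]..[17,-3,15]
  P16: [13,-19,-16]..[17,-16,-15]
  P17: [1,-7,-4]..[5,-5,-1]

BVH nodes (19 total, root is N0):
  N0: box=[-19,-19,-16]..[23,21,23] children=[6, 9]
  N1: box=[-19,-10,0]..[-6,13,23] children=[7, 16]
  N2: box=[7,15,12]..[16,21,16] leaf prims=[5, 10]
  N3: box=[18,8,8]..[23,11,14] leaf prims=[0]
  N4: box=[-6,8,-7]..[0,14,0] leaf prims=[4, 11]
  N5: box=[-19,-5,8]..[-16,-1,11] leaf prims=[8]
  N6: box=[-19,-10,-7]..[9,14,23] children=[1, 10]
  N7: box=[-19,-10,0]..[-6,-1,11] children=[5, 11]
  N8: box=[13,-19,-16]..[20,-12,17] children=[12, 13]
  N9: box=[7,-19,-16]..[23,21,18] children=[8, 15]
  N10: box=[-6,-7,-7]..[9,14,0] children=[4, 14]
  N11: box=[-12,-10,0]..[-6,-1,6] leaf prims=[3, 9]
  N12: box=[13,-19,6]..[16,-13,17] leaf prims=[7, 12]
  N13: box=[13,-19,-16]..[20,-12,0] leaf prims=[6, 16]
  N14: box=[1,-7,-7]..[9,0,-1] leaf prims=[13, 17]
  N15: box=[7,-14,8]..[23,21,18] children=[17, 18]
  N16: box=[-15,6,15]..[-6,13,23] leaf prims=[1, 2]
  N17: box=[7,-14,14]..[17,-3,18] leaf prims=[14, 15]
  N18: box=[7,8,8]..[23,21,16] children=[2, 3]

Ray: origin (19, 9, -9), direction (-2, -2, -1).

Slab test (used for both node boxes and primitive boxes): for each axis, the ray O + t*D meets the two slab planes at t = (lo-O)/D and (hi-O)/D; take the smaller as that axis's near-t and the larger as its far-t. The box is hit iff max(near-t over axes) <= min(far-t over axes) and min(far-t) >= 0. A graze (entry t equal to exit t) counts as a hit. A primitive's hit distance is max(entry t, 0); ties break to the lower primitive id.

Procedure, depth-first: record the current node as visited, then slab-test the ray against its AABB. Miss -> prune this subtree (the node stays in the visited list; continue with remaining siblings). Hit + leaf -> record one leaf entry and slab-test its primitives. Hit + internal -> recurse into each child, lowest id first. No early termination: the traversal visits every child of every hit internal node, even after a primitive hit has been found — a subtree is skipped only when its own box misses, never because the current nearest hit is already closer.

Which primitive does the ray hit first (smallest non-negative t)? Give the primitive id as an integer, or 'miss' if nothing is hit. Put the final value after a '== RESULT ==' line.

Walk:
N0 x:[-2,19] y:[-6,14] z:[-32,7] -> hit [-2,7], descend [6, 9]
  N6 x:[5,19] y:[-5/2,19/2] z:[-32,-2] -> miss, prune
  N9 x:[-2,6] y:[-6,14] z:[-27,7] -> hit [-2,6], descend [8, 15]
    N8 x:[-1/2,3] y:[21/2,14] z:[-26,7] -> miss, prune
    N15 x:[-2,6] y:[-6,23/2] z:[-27,-17] -> miss, prune

order=[0, 6, 9, 8, 15]  |boxes|=5  |leaves|=0  hit=miss

== RESULT ==
miss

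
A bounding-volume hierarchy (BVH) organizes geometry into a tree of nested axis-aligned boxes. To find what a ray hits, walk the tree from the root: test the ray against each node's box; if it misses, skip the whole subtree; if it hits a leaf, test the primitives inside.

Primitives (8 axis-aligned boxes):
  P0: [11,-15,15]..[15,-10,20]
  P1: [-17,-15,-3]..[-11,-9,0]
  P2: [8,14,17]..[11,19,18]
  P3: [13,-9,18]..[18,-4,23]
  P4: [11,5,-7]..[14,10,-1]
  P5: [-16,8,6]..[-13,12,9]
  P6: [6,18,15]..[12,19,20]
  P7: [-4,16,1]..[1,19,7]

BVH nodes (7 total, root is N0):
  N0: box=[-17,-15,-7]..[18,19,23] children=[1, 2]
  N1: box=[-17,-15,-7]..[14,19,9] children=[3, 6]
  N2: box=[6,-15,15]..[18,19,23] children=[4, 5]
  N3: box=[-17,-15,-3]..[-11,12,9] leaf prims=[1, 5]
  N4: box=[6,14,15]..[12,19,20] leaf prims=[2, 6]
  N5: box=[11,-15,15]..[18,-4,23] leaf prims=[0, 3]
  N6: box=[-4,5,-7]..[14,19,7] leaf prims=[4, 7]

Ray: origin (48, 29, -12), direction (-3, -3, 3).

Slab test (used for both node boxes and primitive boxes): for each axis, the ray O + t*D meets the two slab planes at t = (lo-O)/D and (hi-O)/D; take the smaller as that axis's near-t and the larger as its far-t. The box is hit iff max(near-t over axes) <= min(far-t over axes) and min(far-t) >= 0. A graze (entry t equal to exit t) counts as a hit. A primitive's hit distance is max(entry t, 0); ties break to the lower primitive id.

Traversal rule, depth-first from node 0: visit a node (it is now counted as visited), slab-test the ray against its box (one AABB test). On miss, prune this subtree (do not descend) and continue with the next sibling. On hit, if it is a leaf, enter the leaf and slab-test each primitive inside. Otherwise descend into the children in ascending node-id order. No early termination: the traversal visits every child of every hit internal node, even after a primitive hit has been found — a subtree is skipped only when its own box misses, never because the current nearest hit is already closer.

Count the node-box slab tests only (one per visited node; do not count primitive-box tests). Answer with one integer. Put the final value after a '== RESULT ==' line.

Traverse from the root:
N0 x:[10,65/3] y:[10/3,44/3] z:[5/3,35/3] -> hit [10,35/3], descend [1, 2]
  N1 x:[34/3,65/3] y:[10/3,44/3] z:[5/3,7] -> miss, prune
  N2 x:[10,14] y:[10/3,44/3] z:[9,35/3] -> hit [10,35/3], descend [4, 5]
    N4 x:[12,14] y:[10/3,5] z:[9,32/3] -> miss, prune
    N5 x:[10,37/3] y:[11,44/3] z:[9,35/3] -> hit [11,35/3] leaf, test {P0(miss), P3@t=11}

order=[0, 1, 2, 4, 5]  |boxes|=5  |leaves|=1  hit=P3

== RESULT ==
5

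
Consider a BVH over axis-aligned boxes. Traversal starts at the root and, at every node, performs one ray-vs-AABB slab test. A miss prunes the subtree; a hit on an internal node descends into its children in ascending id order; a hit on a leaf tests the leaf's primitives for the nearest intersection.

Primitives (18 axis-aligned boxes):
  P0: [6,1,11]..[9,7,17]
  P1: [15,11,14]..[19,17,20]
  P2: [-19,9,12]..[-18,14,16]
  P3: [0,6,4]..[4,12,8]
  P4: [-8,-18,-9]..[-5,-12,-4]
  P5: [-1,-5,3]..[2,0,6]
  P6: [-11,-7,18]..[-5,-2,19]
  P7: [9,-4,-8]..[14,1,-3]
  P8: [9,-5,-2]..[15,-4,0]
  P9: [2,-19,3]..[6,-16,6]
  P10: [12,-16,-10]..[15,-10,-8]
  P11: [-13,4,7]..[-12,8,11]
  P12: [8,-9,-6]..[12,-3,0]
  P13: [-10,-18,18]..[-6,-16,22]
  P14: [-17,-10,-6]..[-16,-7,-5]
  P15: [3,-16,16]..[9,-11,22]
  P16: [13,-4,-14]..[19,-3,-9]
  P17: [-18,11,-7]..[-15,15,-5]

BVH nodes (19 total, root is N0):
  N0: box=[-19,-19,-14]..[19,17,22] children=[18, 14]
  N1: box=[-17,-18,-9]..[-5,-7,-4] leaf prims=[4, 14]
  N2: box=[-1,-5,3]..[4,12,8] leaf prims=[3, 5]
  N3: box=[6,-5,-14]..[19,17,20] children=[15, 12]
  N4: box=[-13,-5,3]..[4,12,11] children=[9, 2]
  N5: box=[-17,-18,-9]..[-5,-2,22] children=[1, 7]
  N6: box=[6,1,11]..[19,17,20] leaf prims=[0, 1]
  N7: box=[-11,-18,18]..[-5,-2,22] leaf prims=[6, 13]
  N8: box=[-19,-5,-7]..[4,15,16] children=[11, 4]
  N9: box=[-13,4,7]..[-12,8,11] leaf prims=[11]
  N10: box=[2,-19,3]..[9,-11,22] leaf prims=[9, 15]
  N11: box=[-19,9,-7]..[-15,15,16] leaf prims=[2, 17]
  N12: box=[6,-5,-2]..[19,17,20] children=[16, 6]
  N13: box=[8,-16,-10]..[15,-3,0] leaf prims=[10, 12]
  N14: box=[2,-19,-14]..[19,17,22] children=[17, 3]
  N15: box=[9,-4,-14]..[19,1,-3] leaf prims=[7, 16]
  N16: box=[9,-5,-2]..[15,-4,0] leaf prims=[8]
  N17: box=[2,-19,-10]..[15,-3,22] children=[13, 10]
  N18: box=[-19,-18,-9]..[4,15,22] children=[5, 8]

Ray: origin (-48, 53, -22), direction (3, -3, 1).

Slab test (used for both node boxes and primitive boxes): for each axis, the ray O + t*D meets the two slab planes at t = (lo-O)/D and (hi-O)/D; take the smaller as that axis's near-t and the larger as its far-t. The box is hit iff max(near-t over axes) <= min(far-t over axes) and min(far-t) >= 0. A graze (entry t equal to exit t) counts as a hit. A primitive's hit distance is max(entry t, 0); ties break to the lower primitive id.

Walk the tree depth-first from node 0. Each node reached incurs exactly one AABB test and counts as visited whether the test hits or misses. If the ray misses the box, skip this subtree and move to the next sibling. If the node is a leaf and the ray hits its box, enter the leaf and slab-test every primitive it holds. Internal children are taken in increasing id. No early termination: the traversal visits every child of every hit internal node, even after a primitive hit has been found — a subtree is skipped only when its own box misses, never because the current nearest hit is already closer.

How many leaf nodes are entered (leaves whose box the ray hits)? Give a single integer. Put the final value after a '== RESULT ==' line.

Walk:
N0 x:[29/3,67/3] y:[12,24] z:[8,44] -> hit [12,67/3], descend [14, 18]
  N14 x:[50/3,67/3] y:[12,24] z:[8,44] -> hit [50/3,67/3], descend [3, 17]
    N3 x:[18,67/3] y:[12,58/3] z:[8,42] -> hit [18,58/3], descend [12, 15]
      N12 x:[18,67/3] y:[12,58/3] z:[20,42] -> miss, prune
      N15 x:[19,67/3] y:[52/3,19] z:[8,19] -> hit [19,19] leaf, test {P7@t=19, P16(miss)}
    N17 x:[50/3,21] y:[56/3,24] z:[12,44] -> hit [56/3,21], descend [10, 13]
      N10 x:[50/3,19] y:[64/3,24] z:[25,44] -> miss, prune
      N13 x:[56/3,21] y:[56/3,23] z:[12,22] -> hit [56/3,21] leaf, test {P10(miss), P12@t=56/3}
  N18 x:[29/3,52/3] y:[38/3,71/3] z:[13,44] -> hit [13,52/3], descend [5, 8]
    N5 x:[31/3,43/3] y:[55/3,71/3] z:[13,44] -> miss, prune
    N8 x:[29/3,52/3] y:[38/3,58/3] z:[15,38] -> hit [15,52/3], descend [4, 11]
      N4 x:[35/3,52/3] y:[41/3,58/3] z:[25,33] -> miss, prune
      N11 x:[29/3,11] y:[38/3,44/3] z:[15,38] -> miss, prune

order=[0, 14, 3, 12, 15, 17, 10, 13, 18, 5, 8, 4, 11]  |boxes|=13  |leaves|=2  hit=P12

== RESULT ==
2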